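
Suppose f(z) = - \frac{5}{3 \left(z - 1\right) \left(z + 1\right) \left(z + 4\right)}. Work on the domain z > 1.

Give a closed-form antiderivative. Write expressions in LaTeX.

Factor the denominator (3 \left(z - 1\right) \left(z + 1\right) \left(z + 4\right)) and decompose: f = - \frac{1}{9 \left(z + 4\right)} + \frac{5}{18 \left(z + 1\right)} - \frac{1}{6 \left(z - 1\right)}; each piece integrates to a log, atan, or power term.
Check: d/dz[\frac{- 3 \log{\left(z - 1 \right)} + 5 \log{\left(z + 1 \right)} - 2 \log{\left(z + 4 \right)}}{18}] = - \frac{5}{3 z^{3} + 12 z^{2} - 3 z - 12}, which equals f(z).

An antiderivative is F(z) = \frac{- 3 \log{\left(z - 1 \right)} + 5 \log{\left(z + 1 \right)} - 2 \log{\left(z + 4 \right)}}{18}.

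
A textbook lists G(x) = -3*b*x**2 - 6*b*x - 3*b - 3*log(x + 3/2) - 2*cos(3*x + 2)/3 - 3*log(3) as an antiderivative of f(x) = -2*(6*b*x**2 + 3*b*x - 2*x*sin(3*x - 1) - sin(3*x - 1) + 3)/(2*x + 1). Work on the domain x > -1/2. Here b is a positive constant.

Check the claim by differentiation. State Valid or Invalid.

d/dx[G] = (-12*b*x**2 - 30*b*x - 18*b + 4*x*sin(3*x + 2) + 6*sin(3*x + 2) - 6)/(2*x + 3)
d/dx[G] - f(x) = (-24*b*x**2 - 48*b*x - 18*b - 8*x**2*sin(3*x - 1) + 8*x**2*sin(3*x + 2) - 16*x*sin(3*x - 1) + 16*x*sin(3*x + 2) - 6*sin(3*x - 1) + 6*sin(3*x + 2) + 12)/(4*x**2 + 8*x + 3) != 0.

Invalid: d/dx[G] - f = (-24*b*x**2 - 48*b*x - 18*b - 8*x**2*sin(3*x - 1) + 8*x**2*sin(3*x + 2) - 16*x*sin(3*x - 1) + 16*x*sin(3*x + 2) - 6*sin(3*x - 1) + 6*sin(3*x + 2) + 12)/(4*x**2 + 8*x + 3), which is not 0.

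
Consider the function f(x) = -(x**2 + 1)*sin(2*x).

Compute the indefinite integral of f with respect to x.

F(x) = (2*x**2*cos(2*x) - 2*x*sin(2*x) + cos(2*x))/4 + C

Any candidate F(x) must reproduce f(x) exactly when differentiated.
Check: d/dx[(2*x**2*cos(2*x) - 2*x*sin(2*x) + cos(2*x))/4] = -x**2*sin(2*x) - sin(2*x), which equals f(x).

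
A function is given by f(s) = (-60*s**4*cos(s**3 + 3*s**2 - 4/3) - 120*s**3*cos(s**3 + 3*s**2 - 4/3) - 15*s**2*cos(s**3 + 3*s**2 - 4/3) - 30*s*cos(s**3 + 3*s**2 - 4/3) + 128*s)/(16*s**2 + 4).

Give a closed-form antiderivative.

An antiderivative is F(s) = 4*log(2*s**2 + 1/2) - 5*sin(s**3 + 3*s**2 - 4/3)/4.

An antiderivative F(s) passes only if d/ds[F] lands on f(s) exactly.
Check: d/ds[4*log(2*s**2 + 1/2) - 5*sin(s**3 + 3*s**2 - 4/3)/4] = (-60*s**4*cos(s**3 + 3*s**2 - 4/3) - 120*s**3*cos(s**3 + 3*s**2 - 4/3) - 15*s**2*cos(s**3 + 3*s**2 - 4/3) - 30*s*cos(s**3 + 3*s**2 - 4/3) + 128*s)/(16*s**2 + 4) = f(s).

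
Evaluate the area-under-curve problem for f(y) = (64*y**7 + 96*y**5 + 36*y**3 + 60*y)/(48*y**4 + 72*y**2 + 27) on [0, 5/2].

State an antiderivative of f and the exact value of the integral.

Antiderivative: F(y) = (8*y**6 + 6*y**4 - 96*y**2 - 87)/(24*y**2 + 18); value = 4625/336

Recover f(y) by differentiating a candidate F(y); any mismatch rules it out.
F(y) = (8*y**6 + 6*y**4 - 96*y**2 - 87)/(24*y**2 + 18) is an antiderivative of f.
Check: d/dy[(8*y**6 + 6*y**4 - 96*y**2 - 87)/(24*y**2 + 18)] = (64*y**7 + 96*y**5 + 36*y**3 + 60*y)/(48*y**4 + 72*y**2 + 27) = f(y).
F(5/2) = 3001/336; F(0) = -29/6.
Integral = F(5/2) - F(0) = 4625/336.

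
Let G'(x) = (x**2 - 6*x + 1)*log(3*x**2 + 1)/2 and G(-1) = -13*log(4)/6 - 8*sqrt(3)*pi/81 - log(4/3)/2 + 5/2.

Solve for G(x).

G(x) = x**3*log(3*x**2 + 1)/6 - x**3/9 - 3*x**2*log(3*x**2 + 1)/2 + 3*x**2/2 + x*log(3*x**2 + 1)/2 - 8*x/9 - log(x**2 + 1/3)/2 + 8*sqrt(3)*atan(sqrt(3)*x)/27

Any candidate G(x) must reproduce the stated G'(x) exactly.
A general antiderivative is -x**3/9 + 3*x**2/2 - 8*x/9 + (x**3/6 - 3*x**2/2 + x/2)*log(3*x**2 + 1) - log(x**2 + 1/3)/2 + 8*sqrt(3)*atan(sqrt(3)*x)/27 + C.
The condition gives C = -13*log(4)/6 - 8*sqrt(3)*pi/81 - log(4/3)/2 + 5/2 - (-13*log(4)/6 - 8*sqrt(3)*pi/81 - log(4/3)/2 + 5/2) = 0.
So G(x) = x**3*log(3*x**2 + 1)/6 - x**3/9 - 3*x**2*log(3*x**2 + 1)/2 + 3*x**2/2 + x*log(3*x**2 + 1)/2 - 8*x/9 - log(x**2 + 1/3)/2 + 8*sqrt(3)*atan(sqrt(3)*x)/27.
Check: d/dx[x**3*log(3*x**2 + 1)/6 - x**3/9 - 3*x**2*log(3*x**2 + 1)/2 + 3*x**2/2 + x*log(3*x**2 + 1)/2 - 8*x/9 - log(x**2 + 1/3)/2 + 8*sqrt(3)*atan(sqrt(3)*x)/27] = x**2*log(3*x**2 + 1)/2 - 3*x*log(3*x**2 + 1) + log(3*x**2 + 1)/2, which equals G'(x).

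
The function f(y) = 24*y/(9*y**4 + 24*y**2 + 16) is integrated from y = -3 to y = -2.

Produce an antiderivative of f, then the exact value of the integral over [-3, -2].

The substitution u = 3*y**2 + 4 works: f is exactly (dF/du)*(du/dy) for that inner function.
F(y) = -4/(3*y**2 + 4) is an antiderivative of f.
Check: d/dy[-4/(3*y**2 + 4)] = 24*y/(9*y**4 + 24*y**2 + 16) = f(y).
F(-2) = -1/4; F(-3) = -4/31.
Integral = F(-2) - F(-3) = -15/124.

Antiderivative: F(y) = -4/(3*y**2 + 4); value = -15/124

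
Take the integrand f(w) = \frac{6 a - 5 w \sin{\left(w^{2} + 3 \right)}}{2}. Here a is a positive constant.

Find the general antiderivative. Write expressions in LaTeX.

A candidate is checked by its d/dw: the result must match f(w).
Check: d/dw[\frac{12 a w + 5 \cos{\left(w^{2} + 3 \right)}}{4}] = 3 a - \frac{5 w \sin{\left(w^{2} + 3 \right)}}{2}, which equals f(w).

F(w) = \frac{12 a w + 5 \cos{\left(w^{2} + 3 \right)}}{4} + C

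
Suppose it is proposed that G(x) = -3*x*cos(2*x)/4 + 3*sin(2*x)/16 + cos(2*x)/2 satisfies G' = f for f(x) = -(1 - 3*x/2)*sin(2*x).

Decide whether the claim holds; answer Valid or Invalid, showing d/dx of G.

Invalid: d/dx[G] - f = -3*cos(2*x)/8, which is not 0.

d/dx[G] = 3*x*sin(2*x)/2 - sin(2*x) - 3*cos(2*x)/8
d/dx[G] - f(x) = -3*cos(2*x)/8 != 0.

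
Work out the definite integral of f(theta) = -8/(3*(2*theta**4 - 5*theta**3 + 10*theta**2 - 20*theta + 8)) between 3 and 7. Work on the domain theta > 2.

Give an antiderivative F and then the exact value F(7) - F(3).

Antiderivative: F(theta) = -log(theta - 2)/9 + 32*log(theta - 1/2)/153 - 5*log(theta**2 + 4)/102 + atan(theta/2)/17; value = -5*log(53)/102 - 32*log(5/2)/153 - log(5)/9 - atan(3/2)/17 + atan(7/2)/17 + 5*log(13)/102 + 32*log(13/2)/153

Factor the denominator (3*(theta - 2)*(2*theta - 1)*(theta**2 + 4)) and decompose: f = -(5*theta - 6)/(51*(theta**2 + 4)) + 64/(153*(2*theta - 1)) - 1/(9*(theta - 2)); each piece integrates to a log, atan, or power term.
F(theta) = -log(theta - 2)/9 + 32*log(theta - 1/2)/153 - 5*log(theta**2 + 4)/102 + atan(theta/2)/17 is an antiderivative of f.
Check: d/dtheta[-log(theta - 2)/9 + 32*log(theta - 1/2)/153 - 5*log(theta**2 + 4)/102 + atan(theta/2)/17] = -8/(6*theta**4 - 15*theta**3 + 30*theta**2 - 60*theta + 24), which equals f(theta).
F(7) = -5*log(53)/102 - log(5)/9 + atan(7/2)/17 + 32*log(13/2)/153; F(3) = -5*log(13)/102 + atan(3/2)/17 + 32*log(5/2)/153.
Integral = F(7) - F(3) = -5*log(53)/102 - 32*log(5/2)/153 - log(5)/9 - atan(3/2)/17 + atan(7/2)/17 + 5*log(13)/102 + 32*log(13/2)/153.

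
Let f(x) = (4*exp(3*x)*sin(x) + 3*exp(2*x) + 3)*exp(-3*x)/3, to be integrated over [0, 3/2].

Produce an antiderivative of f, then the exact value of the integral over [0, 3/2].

Since d/dx undoes antidifferentiation here, F'(x) = f(x) is required of F(x).
F(x) = -4*cos(x)/3 - exp(-x) - exp(-3*x)/3 is an antiderivative of f.
Check: d/dx[-4*cos(x)/3 - exp(-x) - exp(-3*x)/3] = (4*exp(3*x)*sin(x) + 3*exp(2*x) + 3)*exp(-3*x)/3 = f(x).
F(3/2) = -exp(-3/2) - 4*cos(3/2)/3 - exp(-9/2)/3; F(0) = -8/3.
Integral = F(3/2) - F(0) = -exp(-3/2) - 4*cos(3/2)/3 - exp(-9/2)/3 + 8/3.

Antiderivative: F(x) = -4*cos(x)/3 - exp(-x) - exp(-3*x)/3; value = -exp(-3/2) - 4*cos(3/2)/3 - exp(-9/2)/3 + 8/3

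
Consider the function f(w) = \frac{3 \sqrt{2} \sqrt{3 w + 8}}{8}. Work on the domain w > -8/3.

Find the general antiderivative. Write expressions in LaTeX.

F(w) = \frac{\sqrt{2} \left(3 w + 8\right)^{\frac{3}{2}}}{12} + C

A first test for any F(w): its w-derivative must equal f(w) identically.
Check: d/dw[\frac{\sqrt{2} \left(3 w + 8\right)^{\frac{3}{2}}}{12}] = \frac{3 \sqrt{2} \sqrt{3 w + 8}}{8} = f(w).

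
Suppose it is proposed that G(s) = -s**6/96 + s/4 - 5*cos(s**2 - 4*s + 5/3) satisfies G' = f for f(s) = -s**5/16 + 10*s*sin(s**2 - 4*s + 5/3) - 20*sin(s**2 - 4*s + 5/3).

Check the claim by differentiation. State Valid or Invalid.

Invalid: d/ds[G] - f = 1/4, which is not 0.

d/ds[G] = -s**5/16 + 10*s*sin(s**2 - 4*s + 5/3) - 20*sin(s**2 - 4*s + 5/3) + 1/4
d/ds[G] - f(s) = 1/4 != 0.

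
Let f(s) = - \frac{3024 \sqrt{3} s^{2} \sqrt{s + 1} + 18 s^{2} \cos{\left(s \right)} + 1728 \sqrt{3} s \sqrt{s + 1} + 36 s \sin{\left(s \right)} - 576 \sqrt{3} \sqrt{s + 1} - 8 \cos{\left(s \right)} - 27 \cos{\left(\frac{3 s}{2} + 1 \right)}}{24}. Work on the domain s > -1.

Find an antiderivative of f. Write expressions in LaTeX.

Differentiate the proposed F(s) back; it has to land on f(s) exactly.
Check: d/ds[- \frac{432 \sqrt{3} s^{3} \sqrt{s + 1} + 432 \sqrt{3} s^{2} \sqrt{s + 1} + 9 s^{2} \sin{\left(s \right)} - 192 \sqrt{3} s \sqrt{s + 1} - 192 \sqrt{3} \sqrt{s + 1} - 4 \sin{\left(s \right)} - 9 \sin{\left(\frac{3 s}{2} + 1 \right)}}{12}] = \frac{- 3024 \sqrt{3} s^{3} - 18 s^{2} \sqrt{s + 1} \cos{\left(s \right)} - 4752 \sqrt{3} s^{2} - 36 s \sqrt{s + 1} \sin{\left(s \right)} - 1152 \sqrt{3} s + 8 \sqrt{s + 1} \cos{\left(s \right)} + 27 \sqrt{s + 1} \cos{\left(\frac{3 s}{2} + 1 \right)} + 576 \sqrt{3}}{24 \sqrt{s + 1}}, which equals f(s).

An antiderivative is F(s) = - \frac{432 \sqrt{3} s^{3} \sqrt{s + 1} + 432 \sqrt{3} s^{2} \sqrt{s + 1} + 9 s^{2} \sin{\left(s \right)} - 192 \sqrt{3} s \sqrt{s + 1} - 192 \sqrt{3} \sqrt{s + 1} - 4 \sin{\left(s \right)} - 9 \sin{\left(\frac{3 s}{2} + 1 \right)}}{12}.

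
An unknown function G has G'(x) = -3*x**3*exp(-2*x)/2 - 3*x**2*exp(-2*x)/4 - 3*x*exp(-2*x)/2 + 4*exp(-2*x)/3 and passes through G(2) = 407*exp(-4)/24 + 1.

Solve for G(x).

G(x) = (18*x**3 + 36*x**2 + 54*x + 11)*exp(-2*x)/24 + 1

Recognize the product-rule pattern: G'(x) = u'v + uv' with u = 3*x**3/4 + 3*x**2/2 + 9*x/4 + 11/24, v = exp(-2*x), so integration by parts undoes it.
A general antiderivative is (18*x**3 + 36*x**2 + 54*x + 11)*exp(-2*x)/24 + C.
The condition gives C = 407*exp(-4)/24 + 1 - (407*exp(-4)/24) = 1.
So G(x) = (18*x**3 + 36*x**2 + 54*x + 11)*exp(-2*x)/24 + 1.
Check: d/dx[(18*x**3 + 36*x**2 + 54*x + 11)*exp(-2*x)/24 + 1] = (-18*x**3 - 9*x**2 - 18*x + 16)*exp(-2*x)/12, which equals G'(x).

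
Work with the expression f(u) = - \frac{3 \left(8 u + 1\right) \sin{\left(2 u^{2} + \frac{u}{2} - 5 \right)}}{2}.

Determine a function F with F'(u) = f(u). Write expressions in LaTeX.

The substitution w = 2 u^{2} + \frac{u}{2} - 5 works: f is exactly (dF/dw)*(dw/du) for that inner function.
Check: d/du[3 \cos{\left(2 u^{2} + \frac{u}{2} - 5 \right)}] = - 12 u \sin{\left(2 u^{2} + \frac{u}{2} - 5 \right)} - \frac{3 \sin{\left(2 u^{2} + \frac{u}{2} - 5 \right)}}{2}, which equals f(u).

An antiderivative is F(u) = 3 \cos{\left(2 u^{2} + \frac{u}{2} - 5 \right)}.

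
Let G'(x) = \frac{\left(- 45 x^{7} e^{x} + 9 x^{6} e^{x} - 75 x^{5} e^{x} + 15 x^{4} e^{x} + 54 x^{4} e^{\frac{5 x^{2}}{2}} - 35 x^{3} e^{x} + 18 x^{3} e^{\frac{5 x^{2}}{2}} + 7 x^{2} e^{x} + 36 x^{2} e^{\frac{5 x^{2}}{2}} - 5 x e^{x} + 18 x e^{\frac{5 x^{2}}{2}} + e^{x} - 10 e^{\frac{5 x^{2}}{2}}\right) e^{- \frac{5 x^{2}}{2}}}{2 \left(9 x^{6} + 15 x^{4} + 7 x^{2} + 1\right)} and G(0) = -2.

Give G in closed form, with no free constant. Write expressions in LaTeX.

Any candidate G(x) must reproduce the stated G'(x) exactly.
A general antiderivative is \frac{- 2 x - \frac{1}{2}}{x^{2} + \frac{1}{3}} + \frac{e^{- \frac{5 x^{2}}{2} + x}}{2} + \operatorname{atan}{\left(x \right)} + C.
The condition gives C = -2 - (-1) = -1.
So G(x) = \frac{3 x^{2} e^{x} e^{- \frac{5 x^{2}}{2}} + 6 x^{2} \operatorname{atan}{\left(x \right)} - 6 x^{2} - 12 x + e^{x} e^{- \frac{5 x^{2}}{2}} + 2 \operatorname{atan}{\left(x \right)} - 5}{6 x^{2} + 2}.
Check: d/dx[\frac{3 x^{2} e^{x} e^{- \frac{5 x^{2}}{2}} + 6 x^{2} \operatorname{atan}{\left(x \right)} - 6 x^{2} - 12 x + e^{x} e^{- \frac{5 x^{2}}{2}} + 2 \operatorname{atan}{\left(x \right)} - 5}{6 x^{2} + 2}] = \frac{- 45 x^{7} e^{x} e^{\frac{5 x^{2}}{2}} + 9 x^{6} e^{x} e^{\frac{5 x^{2}}{2}} - 75 x^{5} e^{x} e^{\frac{5 x^{2}}{2}} + 15 x^{4} e^{x} e^{\frac{5 x^{2}}{2}} + 54 x^{4} e^{5 x^{2}} - 35 x^{3} e^{x} e^{\frac{5 x^{2}}{2}} + 18 x^{3} e^{5 x^{2}} + 7 x^{2} e^{x} e^{\frac{5 x^{2}}{2}} + 36 x^{2} e^{5 x^{2}} - 5 x e^{x} e^{\frac{5 x^{2}}{2}} + 18 x e^{5 x^{2}} + e^{x} e^{\frac{5 x^{2}}{2}} - 10 e^{5 x^{2}}}{18 x^{6} e^{5 x^{2}} + 30 x^{4} e^{5 x^{2}} + 14 x^{2} e^{5 x^{2}} + 2 e^{5 x^{2}}}, which equals G'(x).

G(x) = \frac{3 x^{2} e^{x} e^{- \frac{5 x^{2}}{2}} + 6 x^{2} \operatorname{atan}{\left(x \right)} - 6 x^{2} - 12 x + e^{x} e^{- \frac{5 x^{2}}{2}} + 2 \operatorname{atan}{\left(x \right)} - 5}{6 x^{2} + 2}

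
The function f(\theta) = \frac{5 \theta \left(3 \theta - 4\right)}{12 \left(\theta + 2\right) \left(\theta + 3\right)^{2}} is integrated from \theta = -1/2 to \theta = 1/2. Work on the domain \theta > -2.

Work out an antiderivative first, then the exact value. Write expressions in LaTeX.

Factor the denominator (12 \left(\theta + 2\right) \left(\theta + 3\right)^{2}) and decompose: f = - \frac{85}{12 \left(\theta + 3\right)} - \frac{65}{4 \left(\theta + 3\right)^{2}} + \frac{25}{3 \left(\theta + 2\right)}; each piece integrates to a log, atan, or power term.
F(\theta) = \frac{100 \theta \log{\left(\theta + 2 \right)} - 85 \theta \log{\left(\theta + 3 \right)} + 300 \log{\left(\theta + 2 \right)} - 255 \log{\left(\theta + 3 \right)} + 195}{12 \theta + 36} is an antiderivative of f.
Check: d/d\theta[\frac{100 \theta \log{\left(\theta + 2 \right)} - 85 \theta \log{\left(\theta + 3 \right)} + 300 \log{\left(\theta + 2 \right)} - 255 \log{\left(\theta + 3 \right)} + 195}{12 \theta + 36}] = \frac{15 \theta^{2} - 20 \theta}{12 \theta^{3} + 96 \theta^{2} + 252 \theta + 216}, which equals f(\theta).
F(1/2) = - \frac{85 \log{\left(\frac{7}{2} \right)}}{12} + \frac{65}{14} + \frac{25 \log{\left(\frac{5}{2} \right)}}{3}; F(-1/2) = - \frac{85 \log{\left(\frac{5}{2} \right)}}{12} + \frac{25 \log{\left(\frac{3}{2} \right)}}{3} + \frac{13}{2}.
Integral = F(1/2) - F(-1/2) = - \frac{85 \log{\left(\frac{7}{2} \right)}}{12} - \frac{25 \log{\left(\frac{3}{2} \right)}}{3} - \frac{13}{7} + \frac{185 \log{\left(\frac{5}{2} \right)}}{12}.

Antiderivative: F(\theta) = \frac{100 \theta \log{\left(\theta + 2 \right)} - 85 \theta \log{\left(\theta + 3 \right)} + 300 \log{\left(\theta + 2 \right)} - 255 \log{\left(\theta + 3 \right)} + 195}{12 \theta + 36}; value = - \frac{85 \log{\left(\frac{7}{2} \right)}}{12} - \frac{25 \log{\left(\frac{3}{2} \right)}}{3} - \frac{13}{7} + \frac{185 \log{\left(\frac{5}{2} \right)}}{12}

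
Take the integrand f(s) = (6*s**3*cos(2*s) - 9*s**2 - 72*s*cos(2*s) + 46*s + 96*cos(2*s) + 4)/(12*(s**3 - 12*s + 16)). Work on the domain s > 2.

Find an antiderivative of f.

An antiderivative is F(s) = -3*log(s/2 + 2)/4 + sin(2*s)/4 - 5/(3*(2*s - 4)).

Whatever form F(s) takes, F'(s) = f(s) is non-negotiable.
Check: d/ds[-3*log(s/2 + 2)/4 + sin(2*s)/4 - 5/(3*(2*s - 4))] = (6*s**3*cos(2*s) - 9*s**2 - 72*s*cos(2*s) + 46*s + 96*cos(2*s) + 4)/(12*s**3 - 144*s + 192), which equals f(s).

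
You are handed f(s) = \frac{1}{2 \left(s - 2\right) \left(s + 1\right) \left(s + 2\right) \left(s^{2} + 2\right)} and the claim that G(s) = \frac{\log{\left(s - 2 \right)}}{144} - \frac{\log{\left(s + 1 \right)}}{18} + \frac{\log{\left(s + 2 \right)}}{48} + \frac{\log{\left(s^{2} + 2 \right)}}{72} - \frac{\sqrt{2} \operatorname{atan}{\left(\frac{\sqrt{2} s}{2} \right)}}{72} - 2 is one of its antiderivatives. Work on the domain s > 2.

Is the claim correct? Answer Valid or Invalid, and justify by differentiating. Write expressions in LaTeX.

Valid - the claim checks out under differentiation.

d/ds[G] = \frac{1}{2 s^{5} + 2 s^{4} - 4 s^{3} - 4 s^{2} - 16 s - 16}
This equals f(s) exactly, so the claim holds.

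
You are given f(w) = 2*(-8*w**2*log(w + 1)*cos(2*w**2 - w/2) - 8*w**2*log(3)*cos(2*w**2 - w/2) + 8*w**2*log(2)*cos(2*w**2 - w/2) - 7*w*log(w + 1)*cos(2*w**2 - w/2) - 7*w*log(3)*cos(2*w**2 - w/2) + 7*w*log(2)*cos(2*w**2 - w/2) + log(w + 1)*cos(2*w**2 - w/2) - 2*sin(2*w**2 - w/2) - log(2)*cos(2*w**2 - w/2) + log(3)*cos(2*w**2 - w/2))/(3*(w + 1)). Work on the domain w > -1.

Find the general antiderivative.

F(w) = -4*log(w + 1)*sin(2*w**2 - w/2)/3 - 4*log(3)*sin(2*w**2 - w/2)/3 + 4*log(2)*sin(2*w**2 - w/2)/3 + C

f has the shape u'v + uv' for u = -4*log(3*w/2 + 3/2)/3 and v = sin(2*w**2 - w/2) — it is the derivative of the product u*v.
Check: d/dw[-4*log(w + 1)*sin(2*w**2 - w/2)/3 - 4*log(3)*sin(2*w**2 - w/2)/3 + 4*log(2)*sin(2*w**2 - w/2)/3] = (-16*w**2*log(w + 1)*cos(2*w**2 - w/2) - 16*w**2*log(3)*cos(2*w**2 - w/2) + 16*w**2*log(2)*cos(2*w**2 - w/2) - 14*w*log(w + 1)*cos(2*w**2 - w/2) - 14*w*log(3)*cos(2*w**2 - w/2) + 14*w*log(2)*cos(2*w**2 - w/2) + 2*log(w + 1)*cos(2*w**2 - w/2) - 4*sin(2*w**2 - w/2) - 2*log(2)*cos(2*w**2 - w/2) + 2*log(3)*cos(2*w**2 - w/2))/(3*w + 3), which equals f(w).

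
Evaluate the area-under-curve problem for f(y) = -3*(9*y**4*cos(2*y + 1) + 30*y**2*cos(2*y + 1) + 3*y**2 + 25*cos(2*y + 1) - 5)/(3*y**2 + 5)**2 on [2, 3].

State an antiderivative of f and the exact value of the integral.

A candidate is checked by its d/dy: the result must match f(y).
F(y) = y/(y**2 + 5/3) - 3*sin(2*y + 1)/2 is an antiderivative of f.
Check: d/dy[y/(y**2 + 5/3) - 3*sin(2*y + 1)/2] = (-27*y**4*cos(2*y + 1) - 90*y**2*cos(2*y + 1) - 9*y**2 - 75*cos(2*y + 1) + 15)/(9*y**4 + 30*y**2 + 25), which equals f(y).
F(3) = 9/32 - 3*sin(7)/2; F(2) = 6/17 - 3*sin(5)/2.
Integral = F(3) - F(2) = 3*sin(5)/2 - 3*sin(7)/2 - 39/544.

Antiderivative: F(y) = y/(y**2 + 5/3) - 3*sin(2*y + 1)/2; value = 3*sin(5)/2 - 3*sin(7)/2 - 39/544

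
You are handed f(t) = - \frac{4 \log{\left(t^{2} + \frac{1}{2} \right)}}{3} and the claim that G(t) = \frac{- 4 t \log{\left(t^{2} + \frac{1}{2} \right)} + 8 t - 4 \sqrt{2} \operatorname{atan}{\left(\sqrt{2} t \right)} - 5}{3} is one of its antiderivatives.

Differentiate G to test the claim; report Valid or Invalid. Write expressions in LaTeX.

Valid. The derivative of G reproduces f.

d/dt[G] = - \frac{4 \log{\left(t^{2} + \frac{1}{2} \right)}}{3}
This equals f(t) exactly, so the claim holds.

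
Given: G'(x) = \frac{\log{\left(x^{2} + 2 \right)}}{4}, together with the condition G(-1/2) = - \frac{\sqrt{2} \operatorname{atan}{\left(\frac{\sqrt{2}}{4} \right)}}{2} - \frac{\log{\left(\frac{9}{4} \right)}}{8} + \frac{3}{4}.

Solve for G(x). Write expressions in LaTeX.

A candidate passes only if d/dx[G] lands on the given G'(x) exactly.
A general antiderivative is \frac{x \log{\left(x^{2} + 2 \right)}}{4} - \frac{x}{2} + \frac{\sqrt{2} \operatorname{atan}{\left(\frac{\sqrt{2} x}{2} \right)}}{2} + C.
The condition gives C = - \frac{\sqrt{2} \operatorname{atan}{\left(\frac{\sqrt{2}}{4} \right)}}{2} - \frac{\log{\left(\frac{9}{4} \right)}}{8} + \frac{3}{4} - (- \frac{\sqrt{2} \operatorname{atan}{\left(\frac{\sqrt{2}}{4} \right)}}{2} - \frac{\log{\left(\frac{9}{4} \right)}}{8} + \frac{1}{4}) = \frac{1}{2}.
So G(x) = \frac{x \log{\left(x^{2} + 2 \right)}}{4} - \frac{x}{2} + \frac{\sqrt{2} \operatorname{atan}{\left(\frac{\sqrt{2} x}{2} \right)}}{2} + \frac{1}{2}.
Check: d/dx[\frac{x \log{\left(x^{2} + 2 \right)}}{4} - \frac{x}{2} + \frac{\sqrt{2} \operatorname{atan}{\left(\frac{\sqrt{2} x}{2} \right)}}{2} + \frac{1}{2}] = \frac{\log{\left(x^{2} + 2 \right)}}{4} = G'(x).

G(x) = \frac{x \log{\left(x^{2} + 2 \right)}}{4} - \frac{x}{2} + \frac{\sqrt{2} \operatorname{atan}{\left(\frac{\sqrt{2} x}{2} \right)}}{2} + \frac{1}{2}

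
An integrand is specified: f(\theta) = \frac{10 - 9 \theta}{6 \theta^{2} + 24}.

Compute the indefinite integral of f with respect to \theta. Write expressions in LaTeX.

F(\theta) = \frac{- 9 \log{\left(\theta^{2} + 4 \right)} + 10 \operatorname{atan}{\left(\frac{\theta}{2} \right)}}{12} + C

Any candidate F(\theta) must reproduce f(\theta) exactly when differentiated.
Check: d/d\theta[\frac{- 9 \log{\left(\theta^{2} + 4 \right)} + 10 \operatorname{atan}{\left(\frac{\theta}{2} \right)}}{12}] = \frac{10 - 9 \theta}{6 \theta^{2} + 24} = f(\theta).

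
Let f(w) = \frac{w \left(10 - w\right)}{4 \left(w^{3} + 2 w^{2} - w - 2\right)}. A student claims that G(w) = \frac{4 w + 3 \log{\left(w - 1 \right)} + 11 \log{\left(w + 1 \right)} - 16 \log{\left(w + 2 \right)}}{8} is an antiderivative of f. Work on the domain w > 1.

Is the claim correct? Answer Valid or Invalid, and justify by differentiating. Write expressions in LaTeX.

d/dw[G] = \frac{2 w^{3} + 3 w^{2} + 8 w - 4}{4 w^{3} + 8 w^{2} - 4 w - 8}
d/dw[G] - f(w) = \frac{1}{2} != 0.

Invalid: d/dw[G] - f = \frac{1}{2}, which is not 0.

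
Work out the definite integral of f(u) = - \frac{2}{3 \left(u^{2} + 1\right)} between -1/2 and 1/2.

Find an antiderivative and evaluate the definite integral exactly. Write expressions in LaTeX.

A candidate is checked by its d/du: the result must match f(u).
F(u) = - \frac{2 \operatorname{atan}{\left(u \right)}}{3} is an antiderivative of f.
Check: d/du[- \frac{2 \operatorname{atan}{\left(u \right)}}{3}] = - \frac{2}{3 u^{2} + 3}, which equals f(u).
F(1/2) = - \frac{2 \operatorname{atan}{\left(\frac{1}{2} \right)}}{3}; F(-1/2) = \frac{2 \operatorname{atan}{\left(\frac{1}{2} \right)}}{3}.
Integral = F(1/2) - F(-1/2) = - \frac{4 \operatorname{atan}{\left(\frac{1}{2} \right)}}{3}.

Antiderivative: F(u) = - \frac{2 \operatorname{atan}{\left(u \right)}}{3}; value = - \frac{4 \operatorname{atan}{\left(\frac{1}{2} \right)}}{3}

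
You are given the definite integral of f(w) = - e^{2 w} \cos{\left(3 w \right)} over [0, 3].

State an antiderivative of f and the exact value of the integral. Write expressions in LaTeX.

Check any antiderivative F(w) by computing F'(w) and comparing it with f(w).
F(w) = - \frac{3 e^{2 w} \sin{\left(3 w \right)}}{13} - \frac{2 e^{2 w} \cos{\left(3 w \right)}}{13} is an antiderivative of f.
Check: d/dw[- \frac{3 e^{2 w} \sin{\left(3 w \right)}}{13} - \frac{2 e^{2 w} \cos{\left(3 w \right)}}{13}] = - e^{2 w} \cos{\left(3 w \right)} = f(w).
F(3) = - \frac{3 e^{6} \sin{\left(9 \right)}}{13} - \frac{2 e^{6} \cos{\left(9 \right)}}{13}; F(0) = - \frac{2}{13}.
Integral = F(3) - F(0) = - \frac{3 e^{6} \sin{\left(9 \right)}}{13} + \frac{2}{13} - \frac{2 e^{6} \cos{\left(9 \right)}}{13}.

Antiderivative: F(w) = - \frac{3 e^{2 w} \sin{\left(3 w \right)}}{13} - \frac{2 e^{2 w} \cos{\left(3 w \right)}}{13}; value = - \frac{3 e^{6} \sin{\left(9 \right)}}{13} + \frac{2}{13} - \frac{2 e^{6} \cos{\left(9 \right)}}{13}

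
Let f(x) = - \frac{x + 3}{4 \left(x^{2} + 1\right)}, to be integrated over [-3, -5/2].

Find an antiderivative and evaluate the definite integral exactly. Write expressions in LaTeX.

Antiderivative: F(x) = - \frac{\log{\left(x^{2} + 1 \right)} + 6 \operatorname{atan}{\left(x \right)}}{8}; value = - \frac{3 \operatorname{atan}{\left(3 \right)}}{4} - \frac{\log{\left(\frac{29}{4} \right)}}{8} + \frac{\log{\left(10 \right)}}{8} + \frac{3 \operatorname{atan}{\left(\frac{5}{2} \right)}}{4}

Any candidate F(x) must reproduce f(x) exactly when differentiated.
F(x) = - \frac{\log{\left(x^{2} + 1 \right)} + 6 \operatorname{atan}{\left(x \right)}}{8} is an antiderivative of f.
Check: d/dx[- \frac{\log{\left(x^{2} + 1 \right)} + 6 \operatorname{atan}{\left(x \right)}}{8}] = \frac{- x - 3}{4 x^{2} + 4}, which equals f(x).
F(-5/2) = - \frac{\log{\left(\frac{29}{4} \right)}}{8} + \frac{3 \operatorname{atan}{\left(\frac{5}{2} \right)}}{4}; F(-3) = - \frac{\log{\left(10 \right)}}{8} + \frac{3 \operatorname{atan}{\left(3 \right)}}{4}.
Integral = F(-5/2) - F(-3) = - \frac{3 \operatorname{atan}{\left(3 \right)}}{4} - \frac{\log{\left(\frac{29}{4} \right)}}{8} + \frac{\log{\left(10 \right)}}{8} + \frac{3 \operatorname{atan}{\left(\frac{5}{2} \right)}}{4}.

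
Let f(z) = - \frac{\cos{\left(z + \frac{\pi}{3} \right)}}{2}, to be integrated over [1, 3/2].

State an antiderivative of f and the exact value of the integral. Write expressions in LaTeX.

Check any antiderivative F(z) by computing F'(z) and comparing it with f(z).
F(z) = - \frac{\sin{\left(z + \frac{\pi}{3} \right)}}{2} is an antiderivative of f.
Check: d/dz[- \frac{\sin{\left(z + \frac{\pi}{3} \right)}}{2}] = - \frac{\cos{\left(z + \frac{\pi}{3} \right)}}{2} = f(z).
F(3/2) = - \frac{\sin{\left(\frac{\pi}{3} + \frac{3}{2} \right)}}{2}; F(1) = - \frac{\sin{\left(1 + \frac{\pi}{3} \right)}}{2}.
Integral = F(3/2) - F(1) = - \frac{\sin{\left(\frac{\pi}{3} + \frac{3}{2} \right)}}{2} + \frac{\sin{\left(1 + \frac{\pi}{3} \right)}}{2}.

Antiderivative: F(z) = - \frac{\sin{\left(z + \frac{\pi}{3} \right)}}{2}; value = - \frac{\sin{\left(\frac{\pi}{3} + \frac{3}{2} \right)}}{2} + \frac{\sin{\left(1 + \frac{\pi}{3} \right)}}{2}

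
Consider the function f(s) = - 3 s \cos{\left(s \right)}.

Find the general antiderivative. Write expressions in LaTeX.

F(s) = - 3 s \sin{\left(s \right)} - 3 \cos{\left(s \right)} + C

Whatever form F(s) takes, F'(s) = f(s) is non-negotiable.
Check: d/ds[- 3 s \sin{\left(s \right)} - 3 \cos{\left(s \right)}] = - 3 s \cos{\left(s \right)} = f(s).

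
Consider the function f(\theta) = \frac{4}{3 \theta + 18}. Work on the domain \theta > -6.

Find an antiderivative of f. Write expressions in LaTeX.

An antiderivative is F(\theta) = \frac{4 \log{\left(\theta + 6 \right)}}{3}.

An antiderivative F(\theta) passes only if d/d\theta[F] lands on f(\theta) exactly.
Check: d/d\theta[\frac{4 \log{\left(\theta + 6 \right)}}{3}] = \frac{4}{3 \theta + 18} = f(\theta).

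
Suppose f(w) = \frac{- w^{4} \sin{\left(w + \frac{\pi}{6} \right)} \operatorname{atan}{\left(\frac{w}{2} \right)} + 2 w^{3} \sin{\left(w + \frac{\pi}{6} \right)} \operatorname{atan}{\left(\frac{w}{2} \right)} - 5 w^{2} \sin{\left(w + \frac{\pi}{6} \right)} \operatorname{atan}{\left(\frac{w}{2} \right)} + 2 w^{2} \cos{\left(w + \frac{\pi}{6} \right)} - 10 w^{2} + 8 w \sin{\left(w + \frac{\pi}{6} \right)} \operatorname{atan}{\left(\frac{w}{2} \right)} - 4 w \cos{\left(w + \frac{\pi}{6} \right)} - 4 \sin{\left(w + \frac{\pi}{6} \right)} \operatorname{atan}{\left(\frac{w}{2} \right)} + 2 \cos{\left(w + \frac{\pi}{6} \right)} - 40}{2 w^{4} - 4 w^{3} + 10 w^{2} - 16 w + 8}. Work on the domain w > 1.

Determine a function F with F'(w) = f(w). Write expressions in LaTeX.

An antiderivative is F(w) = \frac{\cos{\left(w + \frac{\pi}{6} \right)} \operatorname{atan}{\left(\frac{w}{2} \right)}}{2} + \frac{5}{w - 1}.

Since d/dw undoes antidifferentiation here, F'(w) = f(w) is required of F(w).
Check: d/dw[\frac{\cos{\left(w + \frac{\pi}{6} \right)} \operatorname{atan}{\left(\frac{w}{2} \right)}}{2} + \frac{5}{w - 1}] = \frac{- w^{4} \sin{\left(w + \frac{\pi}{6} \right)} \operatorname{atan}{\left(\frac{w}{2} \right)} + 2 w^{3} \sin{\left(w + \frac{\pi}{6} \right)} \operatorname{atan}{\left(\frac{w}{2} \right)} - 5 w^{2} \sin{\left(w + \frac{\pi}{6} \right)} \operatorname{atan}{\left(\frac{w}{2} \right)} + 2 w^{2} \cos{\left(w + \frac{\pi}{6} \right)} - 10 w^{2} + 8 w \sin{\left(w + \frac{\pi}{6} \right)} \operatorname{atan}{\left(\frac{w}{2} \right)} - 4 w \cos{\left(w + \frac{\pi}{6} \right)} - 4 \sin{\left(w + \frac{\pi}{6} \right)} \operatorname{atan}{\left(\frac{w}{2} \right)} + 2 \cos{\left(w + \frac{\pi}{6} \right)} - 40}{2 w^{4} - 4 w^{3} + 10 w^{2} - 16 w + 8} = f(w).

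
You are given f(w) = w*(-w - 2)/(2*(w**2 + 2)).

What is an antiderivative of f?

An antiderivative F(w) passes only if d/dw[F] lands on f(w) exactly.
Check: d/dw[-w/2 - log(w**2 + 2)/2 + sqrt(2)*atan(sqrt(2)*w/2)/2] = (-w**2 - 2*w)/(2*w**2 + 4), which equals f(w).

An antiderivative is F(w) = -w/2 - log(w**2 + 2)/2 + sqrt(2)*atan(sqrt(2)*w/2)/2.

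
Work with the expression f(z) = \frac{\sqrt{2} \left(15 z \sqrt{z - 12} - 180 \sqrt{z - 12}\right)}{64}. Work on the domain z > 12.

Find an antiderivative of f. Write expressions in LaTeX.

Whatever form F(z) takes, F'(z) = f(z) is non-negotiable.
Check: d/dz[\frac{3 \sqrt{2} \left(z - 12\right)^{\frac{5}{2}}}{32}] = \frac{15 \sqrt{2} z \sqrt{z - 12}}{64} - \frac{45 \sqrt{2} \sqrt{z - 12}}{16}, which equals f(z).

An antiderivative is F(z) = \frac{3 \sqrt{2} \left(z - 12\right)^{\frac{5}{2}}}{32}.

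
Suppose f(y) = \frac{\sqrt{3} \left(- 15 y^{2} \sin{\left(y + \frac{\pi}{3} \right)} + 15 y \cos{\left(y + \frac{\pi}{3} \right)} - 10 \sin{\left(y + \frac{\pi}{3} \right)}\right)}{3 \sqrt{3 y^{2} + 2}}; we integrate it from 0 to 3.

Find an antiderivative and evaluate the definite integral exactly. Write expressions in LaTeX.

Antiderivative: F(y) = \frac{5 \sqrt{3} \sqrt{3 y^{2} + 2} \cos{\left(y + \frac{\pi}{3} \right)}}{3}; value = \frac{5 \sqrt{87} \cos{\left(\frac{\pi}{3} + 3 \right)}}{3} - \frac{5 \sqrt{6}}{6}

Recognize the product-rule pattern: f = u'v + uv' with u = 5 \sqrt{y^{2} + \frac{2}{3}}, v = \cos{\left(y + \frac{\pi}{3} \right)}, so integration by parts undoes it.
F(y) = \frac{5 \sqrt{3} \sqrt{3 y^{2} + 2} \cos{\left(y + \frac{\pi}{3} \right)}}{3} is an antiderivative of f.
Check: d/dy[\frac{5 \sqrt{3} \sqrt{3 y^{2} + 2} \cos{\left(y + \frac{\pi}{3} \right)}}{3}] = \frac{- 15 \sqrt{3} y^{2} \sin{\left(y + \frac{\pi}{3} \right)} + 15 \sqrt{3} y \cos{\left(y + \frac{\pi}{3} \right)} - 10 \sqrt{3} \sin{\left(y + \frac{\pi}{3} \right)}}{3 \sqrt{3 y^{2} + 2}}, which equals f(y).
F(3) = \frac{5 \sqrt{87} \cos{\left(\frac{\pi}{3} + 3 \right)}}{3}; F(0) = \frac{5 \sqrt{6}}{6}.
Integral = F(3) - F(0) = \frac{5 \sqrt{87} \cos{\left(\frac{\pi}{3} + 3 \right)}}{3} - \frac{5 \sqrt{6}}{6}.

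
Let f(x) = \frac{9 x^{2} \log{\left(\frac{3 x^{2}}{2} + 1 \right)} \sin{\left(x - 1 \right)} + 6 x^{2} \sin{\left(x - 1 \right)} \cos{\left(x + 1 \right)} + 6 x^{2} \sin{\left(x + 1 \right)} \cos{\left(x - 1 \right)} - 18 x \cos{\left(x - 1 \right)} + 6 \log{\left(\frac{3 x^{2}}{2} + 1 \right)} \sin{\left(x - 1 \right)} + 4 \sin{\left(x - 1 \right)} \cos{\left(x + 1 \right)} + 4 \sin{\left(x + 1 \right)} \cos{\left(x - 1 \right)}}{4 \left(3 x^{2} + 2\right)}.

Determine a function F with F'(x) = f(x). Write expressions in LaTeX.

An antiderivative is F(x) = - \frac{3 \log{\left(\frac{3 x^{2}}{2} + 1 \right)} \cos{\left(x - 1 \right)}}{4} - \frac{\cos{\left(x - 1 \right)} \cos{\left(x + 1 \right)}}{2}.

f has the shape u'v + uv' for u = - \frac{3 \log{\left(\frac{3 x^{2}}{2} + 1 \right)}}{4} - \frac{\cos{\left(x + 1 \right)}}{2} and v = \cos{\left(x - 1 \right)} — it is the derivative of the product u*v.
Check: d/dx[- \frac{3 \log{\left(\frac{3 x^{2}}{2} + 1 \right)} \cos{\left(x - 1 \right)}}{4} - \frac{\cos{\left(x - 1 \right)} \cos{\left(x + 1 \right)}}{2}] = \frac{9 x^{2} \log{\left(\frac{3 x^{2}}{2} + 1 \right)} \sin{\left(x - 1 \right)} + 6 x^{2} \sin{\left(x - 1 \right)} \cos{\left(x + 1 \right)} + 6 x^{2} \sin{\left(x + 1 \right)} \cos{\left(x - 1 \right)} - 18 x \cos{\left(x - 1 \right)} + 6 \log{\left(\frac{3 x^{2}}{2} + 1 \right)} \sin{\left(x - 1 \right)} + 4 \sin{\left(x - 1 \right)} \cos{\left(x + 1 \right)} + 4 \sin{\left(x + 1 \right)} \cos{\left(x - 1 \right)}}{12 x^{2} + 8}, which equals f(x).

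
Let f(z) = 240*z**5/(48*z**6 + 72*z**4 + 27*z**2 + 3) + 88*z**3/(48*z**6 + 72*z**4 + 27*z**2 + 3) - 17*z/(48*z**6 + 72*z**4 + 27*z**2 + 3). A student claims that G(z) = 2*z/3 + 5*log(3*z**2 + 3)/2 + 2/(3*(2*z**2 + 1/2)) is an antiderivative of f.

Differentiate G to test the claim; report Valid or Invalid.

Invalid: d/dz[G] - f = 2/3, which is not 0.

d/dz[G] = (32*z**6 + 240*z**5 + 48*z**4 + 88*z**3 + 18*z**2 - 17*z + 2)/(48*z**6 + 72*z**4 + 27*z**2 + 3)
d/dz[G] - f(z) = 2/3 != 0.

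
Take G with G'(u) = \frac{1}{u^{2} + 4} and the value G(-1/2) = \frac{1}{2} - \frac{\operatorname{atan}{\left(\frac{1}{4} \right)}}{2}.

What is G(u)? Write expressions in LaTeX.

G(u) = \frac{\operatorname{atan}{\left(\frac{u}{2} \right)} + 1}{2}

Any candidate G(u) must reproduce the stated G'(u) exactly.
A general antiderivative is \frac{\operatorname{atan}{\left(\frac{u}{2} \right)}}{2} + C.
The condition gives C = \frac{1}{2} - \frac{\operatorname{atan}{\left(\frac{1}{4} \right)}}{2} - (- \frac{\operatorname{atan}{\left(\frac{1}{4} \right)}}{2}) = \frac{1}{2}.
So G(u) = \frac{\operatorname{atan}{\left(\frac{u}{2} \right)} + 1}{2}.
Check: d/du[\frac{\operatorname{atan}{\left(\frac{u}{2} \right)} + 1}{2}] = \frac{1}{u^{2} + 4} = G'(u).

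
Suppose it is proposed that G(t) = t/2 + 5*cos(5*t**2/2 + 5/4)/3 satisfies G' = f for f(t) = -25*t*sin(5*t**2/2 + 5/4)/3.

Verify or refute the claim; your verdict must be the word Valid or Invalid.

Invalid: d/dt[G] - f = 1/2, which is not 0.

d/dt[G] = -25*t*sin(5*t**2/2 + 5/4)/3 + 1/2
d/dt[G] - f(t) = 1/2 != 0.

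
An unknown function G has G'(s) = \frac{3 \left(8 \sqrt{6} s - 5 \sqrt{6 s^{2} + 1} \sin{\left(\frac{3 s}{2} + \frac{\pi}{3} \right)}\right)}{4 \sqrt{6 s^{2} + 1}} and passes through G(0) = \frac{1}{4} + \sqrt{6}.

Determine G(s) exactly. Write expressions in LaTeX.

G(s) = \frac{\sqrt{3} \left(6 \sqrt{2} \sqrt{6 s^{2} + 1} + 5 \sqrt{3} \cos{\left(\frac{3 s}{2} + \frac{\pi}{3} \right)} - 2 \sqrt{3}\right)}{6}

The proposed G(s) is checked by its d/ds: the result must match the given G'(s).
A general antiderivative is 3 \sqrt{4 s^{2} + \frac{2}{3}} + \frac{5 \cos{\left(\frac{3 s}{2} + \frac{\pi}{3} \right)}}{2} + C.
The condition gives C = \frac{1}{4} + \sqrt{6} - (\frac{5}{4} + \sqrt{6}) = -1.
So G(s) = \frac{\sqrt{3} \left(6 \sqrt{2} \sqrt{6 s^{2} + 1} + 5 \sqrt{3} \cos{\left(\frac{3 s}{2} + \frac{\pi}{3} \right)} - 2 \sqrt{3}\right)}{6}.
Check: d/ds[\frac{\sqrt{3} \left(6 \sqrt{2} \sqrt{6 s^{2} + 1} + 5 \sqrt{3} \cos{\left(\frac{3 s}{2} + \frac{\pi}{3} \right)} - 2 \sqrt{3}\right)}{6}] = \frac{24 \sqrt{6} s - 15 \sqrt{6 s^{2} + 1} \sin{\left(\frac{3 s}{2} + \frac{\pi}{3} \right)}}{4 \sqrt{6 s^{2} + 1}}, which equals G'(s).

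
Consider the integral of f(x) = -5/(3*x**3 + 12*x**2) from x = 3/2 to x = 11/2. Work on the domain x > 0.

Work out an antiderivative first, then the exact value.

The denominator factors as 3*x**2*(x + 4); partial fractions split f into directly integrable pieces: -5/(48*(x + 4)) + 5/(48*x) - 5/(12*x**2).
F(x) = (5*x*log(x) - 5*x*log(x + 4) + 20)/(48*x) is an antiderivative of f.
Check: d/dx[(5*x*log(x) - 5*x*log(x + 4) + 20)/(48*x)] = -5/(3*x**3 + 12*x**2) = f(x).
F(11/2) = -5*log(19/2)/48 + 5/66 + 5*log(11/2)/48; F(3/2) = -5*log(11/2)/48 + 5*log(3/2)/48 + 5/18.
Integral = F(11/2) - F(3/2) = -5*log(19/2)/48 - 20/99 - 5*log(3/2)/48 + 5*log(11/2)/24.

Antiderivative: F(x) = (5*x*log(x) - 5*x*log(x + 4) + 20)/(48*x); value = -5*log(19/2)/48 - 20/99 - 5*log(3/2)/48 + 5*log(11/2)/24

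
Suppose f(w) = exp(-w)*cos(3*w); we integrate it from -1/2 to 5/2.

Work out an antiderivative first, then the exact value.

For F(w) to be correct the identity F'(w) - f(w) = 0 must hold.
F(w) = 3*exp(-w)*sin(3*w)/10 - exp(-w)*cos(3*w)/10 is an antiderivative of f.
Check: d/dw[3*exp(-w)*sin(3*w)/10 - exp(-w)*cos(3*w)/10] = exp(-w)*cos(3*w) = f(w).
F(5/2) = -exp(-5/2)*cos(15/2)/10 + 3*exp(-5/2)*sin(15/2)/10; F(-1/2) = -3*exp(1/2)*sin(3/2)/10 - exp(1/2)*cos(3/2)/10.
Integral = F(5/2) - F(-1/2) = -exp(-5/2)*cos(15/2)/10 + exp(1/2)*cos(3/2)/10 + 3*exp(-5/2)*sin(15/2)/10 + 3*exp(1/2)*sin(3/2)/10.

Antiderivative: F(w) = 3*exp(-w)*sin(3*w)/10 - exp(-w)*cos(3*w)/10; value = -exp(-5/2)*cos(15/2)/10 + exp(1/2)*cos(3/2)/10 + 3*exp(-5/2)*sin(15/2)/10 + 3*exp(1/2)*sin(3/2)/10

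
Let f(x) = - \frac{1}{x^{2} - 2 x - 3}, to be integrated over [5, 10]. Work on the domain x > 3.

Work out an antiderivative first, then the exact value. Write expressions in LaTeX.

The denominator factors as \left(x - 3\right) \left(x + 1\right); partial fractions split f into directly integrable pieces: \frac{1}{4 \left(x + 1\right)} - \frac{1}{4 \left(x - 3\right)}.
F(x) = - \frac{\log{\left(x - 3 \right)}}{4} + \frac{\log{\left(x + 1 \right)}}{4} is an antiderivative of f.
Check: d/dx[- \frac{\log{\left(x - 3 \right)}}{4} + \frac{\log{\left(x + 1 \right)}}{4}] = - \frac{1}{x^{2} - 2 x - 3} = f(x).
F(10) = - \frac{\log{\left(7 \right)}}{4} + \frac{\log{\left(11 \right)}}{4}; F(5) = - \frac{\log{\left(2 \right)}}{4} + \frac{\log{\left(6 \right)}}{4}.
Integral = F(10) - F(5) = - \frac{\log{\left(7 \right)}}{4} - \frac{\log{\left(6 \right)}}{4} + \frac{\log{\left(2 \right)}}{4} + \frac{\log{\left(11 \right)}}{4}.

Antiderivative: F(x) = - \frac{\log{\left(x - 3 \right)}}{4} + \frac{\log{\left(x + 1 \right)}}{4}; value = - \frac{\log{\left(7 \right)}}{4} - \frac{\log{\left(6 \right)}}{4} + \frac{\log{\left(2 \right)}}{4} + \frac{\log{\left(11 \right)}}{4}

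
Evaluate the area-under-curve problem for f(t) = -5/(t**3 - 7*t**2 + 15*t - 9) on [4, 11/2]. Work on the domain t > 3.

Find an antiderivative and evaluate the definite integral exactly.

Antiderivative: F(t) = 5*((t - 3)*log(t - 3) - (t - 3)*log(t - 1) + 2)/(4*(t - 3)); value = -5*log(9/2)/4 - 3/2 + 5*log(5/2)/4 + 5*log(3)/4

Factor the denominator ((t - 3)**2*(t - 1)) and decompose: f = -5/(4*(t - 1)) + 5/(4*(t - 3)) - 5/(2*(t - 3)**2); each piece integrates to a log, atan, or power term.
F(t) = 5*((t - 3)*log(t - 3) - (t - 3)*log(t - 1) + 2)/(4*(t - 3)) is an antiderivative of f.
Check: d/dt[5*((t - 3)*log(t - 3) - (t - 3)*log(t - 1) + 2)/(4*(t - 3))] = -5/(t**3 - 7*t**2 + 15*t - 9) = f(t).
F(11/2) = -5*log(9/2)/4 + 1 + 5*log(5/2)/4; F(4) = 5/2 - 5*log(3)/4.
Integral = F(11/2) - F(4) = -5*log(9/2)/4 - 3/2 + 5*log(5/2)/4 + 5*log(3)/4.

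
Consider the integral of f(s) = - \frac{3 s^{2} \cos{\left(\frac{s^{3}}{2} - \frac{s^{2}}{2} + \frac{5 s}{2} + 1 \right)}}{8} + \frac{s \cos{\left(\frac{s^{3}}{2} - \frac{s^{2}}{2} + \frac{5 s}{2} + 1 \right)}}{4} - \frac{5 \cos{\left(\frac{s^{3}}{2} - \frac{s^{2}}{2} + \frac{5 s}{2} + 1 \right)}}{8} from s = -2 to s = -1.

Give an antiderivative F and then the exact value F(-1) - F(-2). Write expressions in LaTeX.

Antiderivative: F(s) = - \frac{\sin{\left(\frac{s^{3}}{2} - \frac{s^{2}}{2} + \frac{5 s}{2} + 1 \right)}}{4}; value = - \frac{\sin{\left(10 \right)}}{4} + \frac{\sin{\left(\frac{5}{2} \right)}}{4}

The substitution u = \frac{s^{3}}{2} - \frac{s^{2}}{2} + \frac{5 s}{2} + 1 works: f is exactly (dF/du)*(du/ds) for that inner function.
F(s) = - \frac{\sin{\left(\frac{s^{3}}{2} - \frac{s^{2}}{2} + \frac{5 s}{2} + 1 \right)}}{4} is an antiderivative of f.
Check: d/ds[- \frac{\sin{\left(\frac{s^{3}}{2} - \frac{s^{2}}{2} + \frac{5 s}{2} + 1 \right)}}{4}] = - \frac{3 s^{2} \cos{\left(\frac{s^{3}}{2} - \frac{s^{2}}{2} + \frac{5 s}{2} + 1 \right)}}{8} + \frac{s \cos{\left(\frac{s^{3}}{2} - \frac{s^{2}}{2} + \frac{5 s}{2} + 1 \right)}}{4} - \frac{5 \cos{\left(\frac{s^{3}}{2} - \frac{s^{2}}{2} + \frac{5 s}{2} + 1 \right)}}{8} = f(s).
F(-1) = \frac{\sin{\left(\frac{5}{2} \right)}}{4}; F(-2) = \frac{\sin{\left(10 \right)}}{4}.
Integral = F(-1) - F(-2) = - \frac{\sin{\left(10 \right)}}{4} + \frac{\sin{\left(\frac{5}{2} \right)}}{4}.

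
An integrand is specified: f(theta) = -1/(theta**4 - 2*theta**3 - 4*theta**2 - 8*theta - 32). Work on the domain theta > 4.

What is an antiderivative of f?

Factor the denominator ((theta - 4)*(theta + 2)*(theta**2 + 4)) and decompose: f = -(theta - 6)/(80*(theta**2 + 4)) + 1/(48*(theta + 2)) - 1/(120*(theta - 4)); each piece integrates to a log, atan, or power term.
Check: d/dtheta[(-4*log(theta - 4) + 10*log(theta + 2) - 3*log(theta**2 + 4) + 18*atan(theta/2))/480] = -1/(theta**4 - 2*theta**3 - 4*theta**2 - 8*theta - 32) = f(theta).

An antiderivative is F(theta) = (-4*log(theta - 4) + 10*log(theta + 2) - 3*log(theta**2 + 4) + 18*atan(theta/2))/480.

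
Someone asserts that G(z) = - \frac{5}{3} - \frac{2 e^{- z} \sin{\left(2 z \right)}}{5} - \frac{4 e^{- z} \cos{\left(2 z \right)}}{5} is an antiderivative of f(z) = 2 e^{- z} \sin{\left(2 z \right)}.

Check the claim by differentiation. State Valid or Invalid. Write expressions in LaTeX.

d/dz[G] = 2 e^{- z} \sin{\left(2 z \right)}
This equals f(z) exactly, so the claim holds.

Valid - the claim checks out under differentiation.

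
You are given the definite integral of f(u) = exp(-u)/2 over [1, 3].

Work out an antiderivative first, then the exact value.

Whatever form F(u) takes, F'(u) = f(u) is non-negotiable.
F(u) = -exp(-u)/2 is an antiderivative of f.
Check: d/du[-exp(-u)/2] = exp(-u)/2 = f(u).
F(3) = -exp(-3)/2; F(1) = -exp(-1)/2.
Integral = F(3) - F(1) = -exp(-3)/2 + exp(-1)/2.

Antiderivative: F(u) = -exp(-u)/2; value = -exp(-3)/2 + exp(-1)/2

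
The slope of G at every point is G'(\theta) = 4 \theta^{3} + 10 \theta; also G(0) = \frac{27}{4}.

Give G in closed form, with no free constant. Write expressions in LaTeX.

G(\theta) = \theta^{4} + 5 \theta^{2} + \frac{27}{4}

G'(\theta) matches the chain-rule pattern g'(h)*h' with inner function h(\theta) = - 2 \theta^{2} - 5; substituting u = h(\theta) collapses the integral.
A general antiderivative is \frac{\left(- 2 \theta^{2} - 5\right)^{2}}{4} + C.
The condition gives C = \frac{27}{4} - (\frac{25}{4}) = \frac{1}{2}.
So G(\theta) = \theta^{4} + 5 \theta^{2} + \frac{27}{4}.
Check: d/d\theta[\theta^{4} + 5 \theta^{2} + \frac{27}{4}] = 4 \theta^{3} + 10 \theta = G'(\theta).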